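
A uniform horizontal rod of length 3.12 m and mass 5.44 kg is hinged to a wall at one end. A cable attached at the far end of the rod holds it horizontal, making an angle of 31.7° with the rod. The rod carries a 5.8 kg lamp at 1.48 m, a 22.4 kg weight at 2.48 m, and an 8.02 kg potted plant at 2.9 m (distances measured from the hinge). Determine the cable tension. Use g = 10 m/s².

About the hinge:
Beam weight: 5.44 × 10 = 54.4 N down at 1.56 m → arm 1.56 m, τ = 54.4 × 1.56 = 84.86 N·m clockwise.
Lamp: 5.8 × 10 = 58 N down at 1.48 m → arm 1.48 m, τ = 58 × 1.48 = 85.84 N·m clockwise.
Weight: 22.4 × 10 = 224 N down at 2.48 m → arm 2.48 m, τ = 224 × 2.48 = 555.5 N·m clockwise.
Potted plant: 8.02 × 10 = 80.2 N down at 2.9 m → arm 2.9 m, τ = 80.2 × 2.9 = 232.6 N·m clockwise.
Total clockwise load moment = 958.8 N·m.
The cable tension T acts at 3.12 m; only its component perpendicular to the rod, T sinθ, produces torque. sin 31.7° = 0.5255.
Setting net torque to zero: T × 3.12 × 0.5255 = 958.8 → T = 958.8 / 1.64 = 585 N.

T ≈ 585 N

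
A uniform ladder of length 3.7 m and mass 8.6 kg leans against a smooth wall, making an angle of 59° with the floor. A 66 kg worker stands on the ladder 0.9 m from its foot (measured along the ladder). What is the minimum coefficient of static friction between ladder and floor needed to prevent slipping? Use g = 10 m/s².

Sum moments about the foot of the ladder (the floor normal and friction both act there and drop out).
Ladder weight 8.6×10 = 86 N acts at 1.85 m along the ladder; its horizontal arm is 1.85·cos59° = 0.9528 m → τ = 81.94 N·m clockwise.
Worker: 66×10 = 660 N at 0.9 m → arm 0.4635 m → τ = 305.9 N·m clockwise.
Wall normal N acts horizontally at the top; its moment arm is the height L sinθ = 3.7·sin59° = 3.172 m, counterclockwise.
Setting net torque to zero: N × 3.172 = 387.8 → N = 122.3 N.
ΣFx = 0 ⇒ f = N_wall = 122.3 N. ΣFy = 0 ⇒ N_floor = 746 N.
μ_min = f / N_floor = 122.3 / 746 = 0.164.

μ_min ≈ 0.164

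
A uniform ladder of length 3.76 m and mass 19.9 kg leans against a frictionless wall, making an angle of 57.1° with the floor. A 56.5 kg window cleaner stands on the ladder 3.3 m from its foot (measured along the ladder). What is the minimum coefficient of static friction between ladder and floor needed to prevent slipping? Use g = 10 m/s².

μ_min ≈ 0.504

Taking torques about the foot of the ladder:
Ladder weight 19.9×10 = 199 N acts at 1.88 m along the ladder; its horizontal arm is 1.88·cos57.1° = 1.021 m → τ = 203.2 N·m clockwise.
Window cleaner: 56.5×10 = 565 N at 3.3 m → arm 1.792 m → τ = 1012 N·m clockwise.
Wall normal N acts horizontally at the top; its moment arm is the height L sinθ = 3.76·sin57.1° = 3.157 m, counterclockwise.
Στ = 0 ⇒ N × 3.157 = 1215 ⇒ N = 384.9 N.
ΣFx = 0 ⇒ f = N_wall = 384.9 N. ΣFy = 0 ⇒ N_floor = 764 N.
μ_min = f / N_floor = 384.9 / 764 = 0.504.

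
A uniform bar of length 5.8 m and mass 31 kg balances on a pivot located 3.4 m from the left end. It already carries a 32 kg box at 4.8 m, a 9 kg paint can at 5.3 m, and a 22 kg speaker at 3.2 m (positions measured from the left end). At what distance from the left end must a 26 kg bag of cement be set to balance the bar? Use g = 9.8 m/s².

x ≈ 1.78 m from the left end

Sum moments about the pivot (at 3.4 m from the left end) (the support reaction has zero arm there).
Beam weight: 31 × 9.8 = 303.8 N down at 2.9 m → arm 0.5 m, τ = 303.8 × 0.5 = 151.9 N·m counterclockwise.
Box: 32 × 9.8 = 313.6 N down at 4.8 m → arm 1.4 m, τ = 313.6 × 1.4 = 439 N·m clockwise.
Paint can: 9 × 9.8 = 88.2 N down at 5.3 m → arm 1.9 m, τ = 88.2 × 1.9 = 167.6 N·m clockwise.
Speaker: 22 × 9.8 = 215.6 N down at 3.2 m → arm 0.2 m, τ = 215.6 × 0.2 = 43.12 N·m counterclockwise.
Net moment of existing loads = 411.6 N·m clockwise.
The bag of cement weighs 26 × 9.8 = 254.8 N and must supply an equal counterclockwise moment, so its lever arm about the pivot is 411.6 / 254.8 = 1.62 m.
That puts it at 3.4 − 1.62 = 1.78 m from the left end.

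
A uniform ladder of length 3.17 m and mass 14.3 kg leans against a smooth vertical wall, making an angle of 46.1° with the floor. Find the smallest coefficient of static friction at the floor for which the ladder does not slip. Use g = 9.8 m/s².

μ_min ≈ 0.481

About the foot of the ladder:
Ladder weight 14.3×9.8 = 140.1 N acts at 1.585 m along the ladder; its horizontal arm is 1.585·cos46.1° = 1.099 m → τ = 154 N·m clockwise.
Wall normal N acts horizontally at the top; its moment arm is the height L sinθ = 3.17·sin46.1° = 2.284 m, counterclockwise.
For rotational equilibrium, N × 2.284 = 154, so N = 67.43 N.
ΣFx = 0 ⇒ f = N_wall = 67.43 N. ΣFy = 0 ⇒ N_floor = 140.1 N.
μ_min = f / N_floor = 67.43 / 140.1 = 0.481.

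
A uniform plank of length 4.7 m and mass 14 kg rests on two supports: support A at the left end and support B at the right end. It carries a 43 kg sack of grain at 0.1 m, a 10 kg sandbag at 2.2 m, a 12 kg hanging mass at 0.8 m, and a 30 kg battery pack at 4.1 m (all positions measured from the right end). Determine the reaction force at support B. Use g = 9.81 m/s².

R_B ≈ 669 N

Taking torques about support A:
Beam weight: 14 × 9.81 = 137.3 N down at 2.35 m → arm 2.35 m, τ = 137.3 × 2.35 = 322.7 N·m clockwise.
Sack of grain: 43 × 9.81 = 421.8 N down at 0.1 m → arm 4.6 m, τ = 421.8 × 4.6 = 1940 N·m clockwise.
Sandbag: 10 × 9.81 = 98.1 N down at 2.2 m → arm 2.5 m, τ = 98.1 × 2.5 = 245.2 N·m clockwise.
Hanging mass: 12 × 9.81 = 117.7 N down at 0.8 m → arm 3.9 m, τ = 117.7 × 3.9 = 459 N·m clockwise.
Battery pack: 30 × 9.81 = 294.3 N down at 4.1 m → arm 0.6 m, τ = 294.3 × 0.6 = 176.6 N·m clockwise.
Net load moment about support A = 3143 N·m clockwise.
Reaction R at support B is upward at 0 m, arm 4.7 m → moment R × 4.7 counterclockwise.
Setting net torque to zero: R × 4.7 = 3143 → R = 669 N.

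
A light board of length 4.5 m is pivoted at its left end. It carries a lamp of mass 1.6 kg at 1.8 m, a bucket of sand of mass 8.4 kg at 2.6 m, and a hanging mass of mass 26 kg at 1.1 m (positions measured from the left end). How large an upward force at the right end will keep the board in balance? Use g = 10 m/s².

Choose the left end as the axis so the unknown pivot reaction has zero arm there.
Lamp: 1.6 × 10 = 16 N down at 1.8 m → arm 1.8 m, τ = 16 × 1.8 = 28.8 N·m clockwise.
Bucket of sand: 8.4 × 10 = 84 N down at 2.6 m → arm 2.6 m, τ = 84 × 2.6 = 218.4 N·m clockwise.
Hanging mass: 26 × 10 = 260 N down at 1.1 m → arm 1.1 m, τ = 260 × 1.1 = 286 N·m clockwise.
Net moment of the loads = 533.2 N·m clockwise.
The upward force F acts at the right end, arm 4.5 m, giving F × 4.5 counterclockwise.
Balancing moments: F × 4.5 = 533.2, giving F = 533.2 / 4.5 = 118 N.

F ≈ 118 N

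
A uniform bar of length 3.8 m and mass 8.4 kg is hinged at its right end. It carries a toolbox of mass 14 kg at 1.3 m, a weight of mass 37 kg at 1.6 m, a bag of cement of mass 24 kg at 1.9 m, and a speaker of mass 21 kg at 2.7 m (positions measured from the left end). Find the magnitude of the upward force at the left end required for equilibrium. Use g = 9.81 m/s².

Sum moments about the right end (the unknown pivot reaction has zero arm there).
Beam weight: 8.4 × 9.81 = 82.4 N down at 1.9 m → arm 1.9 m, τ = 82.4 × 1.9 = 156.6 N·m counterclockwise.
Toolbox: 14 × 9.81 = 137.3 N down at 1.3 m → arm 2.5 m, τ = 137.3 × 2.5 = 343.2 N·m counterclockwise.
Weight: 37 × 9.81 = 363 N down at 1.6 m → arm 2.2 m, τ = 363 × 2.2 = 798.6 N·m counterclockwise.
Bag of cement: 24 × 9.81 = 235.4 N down at 1.9 m → arm 1.9 m, τ = 235.4 × 1.9 = 447.3 N·m counterclockwise.
Speaker: 21 × 9.81 = 206 N down at 2.7 m → arm 1.1 m, τ = 206 × 1.1 = 226.6 N·m counterclockwise.
Net moment of the loads = 1972 N·m counterclockwise.
The upward force F acts at the left end, arm 3.8 m, giving F × 3.8 clockwise.
For rotational equilibrium, F × 3.8 = 1972, so F = 1972 / 3.8 = 519 N.

F ≈ 519 N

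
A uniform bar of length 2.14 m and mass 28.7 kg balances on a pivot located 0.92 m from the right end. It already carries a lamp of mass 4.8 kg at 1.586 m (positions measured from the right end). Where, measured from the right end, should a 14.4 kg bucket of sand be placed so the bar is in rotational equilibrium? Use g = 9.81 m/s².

x ≈ 0.399 m from the right end

Taking torques about the pivot (at 0.92 m from the right end):
Beam weight: 28.7 × 9.81 = 281.5 N down at 1.07 m → arm 0.15 m, τ = 281.5 × 0.15 = 42.23 N·m counterclockwise.
Lamp: 4.8 × 9.81 = 47.09 N down at 1.586 m → arm 0.666 m, τ = 47.09 × 0.666 = 31.36 N·m counterclockwise.
Net moment of existing loads = 73.59 N·m counterclockwise.
The bucket of sand weighs 14.4 × 9.81 = 141.3 N and must supply an equal clockwise moment, so its lever arm about the pivot is 73.59 / 141.3 = 0.521 m.
That puts it at 0.92 − 0.521 = 0.399 m from the right end.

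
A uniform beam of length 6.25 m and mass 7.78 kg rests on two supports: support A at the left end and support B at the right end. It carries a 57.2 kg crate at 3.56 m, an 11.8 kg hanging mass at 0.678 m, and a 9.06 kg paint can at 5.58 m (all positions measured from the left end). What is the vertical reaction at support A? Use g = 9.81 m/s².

R_A ≈ 392 N

Sum moments about support B (its reaction then has zero moment arm).
Beam weight: 7.78 × 9.81 = 76.32 N down at 3.125 m → arm 3.125 m, τ = 76.32 × 3.125 = 238.5 N·m counterclockwise.
Crate: 57.2 × 9.81 = 561.1 N down at 3.56 m → arm 2.69 m, τ = 561.1 × 2.69 = 1509 N·m counterclockwise.
Hanging mass: 11.8 × 9.81 = 115.8 N down at 0.678 m → arm 5.572 m, τ = 115.8 × 5.572 = 645.2 N·m counterclockwise.
Paint can: 9.06 × 9.81 = 88.88 N down at 5.58 m → arm 0.67 m, τ = 88.88 × 0.67 = 59.55 N·m counterclockwise.
Net load moment about support B = 2452 N·m counterclockwise.
Reaction R at support A is upward at 0 m, arm 6.25 m → moment R × 6.25 clockwise.
Setting net torque to zero: R × 6.25 = 2452 → R = 392 N.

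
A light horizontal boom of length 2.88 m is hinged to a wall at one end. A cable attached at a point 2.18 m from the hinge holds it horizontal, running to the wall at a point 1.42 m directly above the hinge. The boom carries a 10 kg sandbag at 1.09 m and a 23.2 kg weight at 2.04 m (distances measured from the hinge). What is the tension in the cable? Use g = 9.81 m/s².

Taking torques about the hinge:
Sandbag: 10 × 9.81 = 98.1 N down at 1.09 m → arm 1.09 m, τ = 98.1 × 1.09 = 106.9 N·m clockwise.
Weight: 23.2 × 9.81 = 227.6 N down at 2.04 m → arm 2.04 m, τ = 227.6 × 2.04 = 464.3 N·m clockwise.
Total clockwise load moment = 571.2 N·m.
The cable tension T acts at 2.18 m; only its component perpendicular to the boom, T sinθ, produces torque. sinθ = h/√(h²+d²) = 1.42/√(1.42²+2.18²) = 0.5458.
For rotational equilibrium, T × 2.18 × 0.5458 = 571.2, so T = 571.2 / 1.19 = 480 N.

T ≈ 480 N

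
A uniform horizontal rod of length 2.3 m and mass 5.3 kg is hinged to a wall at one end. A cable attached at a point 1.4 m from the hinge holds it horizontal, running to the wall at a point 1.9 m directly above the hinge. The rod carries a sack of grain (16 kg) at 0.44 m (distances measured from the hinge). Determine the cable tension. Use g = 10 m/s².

Take moments about the hinge.
Beam weight: 5.3 × 10 = 53 N down at 1.15 m → arm 1.15 m, τ = 53 × 1.15 = 60.95 N·m clockwise.
Sack of grain: 16 × 10 = 160 N down at 0.44 m → arm 0.44 m, τ = 160 × 0.44 = 70.4 N·m clockwise.
Total clockwise load moment = 131.4 N·m.
The cable tension T acts at 1.4 m; only its component perpendicular to the rod, T sinθ, produces torque. sinθ = h/√(h²+d²) = 1.9/√(1.9²+1.4²) = 0.8051.
Balancing moments: T × 1.4 × 0.8051 = 131.4, giving T = 131.4 / 1.127 = 117 N.

T ≈ 117 N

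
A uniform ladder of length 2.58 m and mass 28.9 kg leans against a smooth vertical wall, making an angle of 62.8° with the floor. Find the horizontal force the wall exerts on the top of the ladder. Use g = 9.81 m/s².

N_wall ≈ 72.9 N

Choose the foot of the ladder as the axis so the floor normal and friction both act there and drop out.
Ladder weight 28.9×9.81 = 283.5 N acts at 1.29 m along the ladder; its horizontal arm is 1.29·cos62.8° = 0.5897 m → τ = 167.2 N·m clockwise.
Wall normal N acts horizontally at the top; its moment arm is the height L sinθ = 2.58·sin62.8° = 2.295 m, counterclockwise.
Στ = 0 ⇒ N × 2.295 = 167.2 ⇒ N = 72.9 N.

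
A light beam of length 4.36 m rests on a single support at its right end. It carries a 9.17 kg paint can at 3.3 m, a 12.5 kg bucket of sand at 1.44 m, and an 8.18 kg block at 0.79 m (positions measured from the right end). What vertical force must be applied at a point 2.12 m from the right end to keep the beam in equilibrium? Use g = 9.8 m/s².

F ≈ 253 N

About the right end:
Paint can: 9.17 × 9.8 = 89.87 N down at 3.3 m → arm 3.3 m, τ = 89.87 × 3.3 = 296.6 N·m counterclockwise.
Bucket of sand: 12.5 × 9.8 = 122.5 N down at 1.44 m → arm 1.44 m, τ = 122.5 × 1.44 = 176.4 N·m counterclockwise.
Block: 8.18 × 9.8 = 80.16 N down at 0.79 m → arm 0.79 m, τ = 80.16 × 0.79 = 63.33 N·m counterclockwise.
Net moment of the loads = 536.3 N·m counterclockwise.
The upward force F acts at a point 2.12 m from the right end, arm 2.12 m, giving F × 2.12 clockwise.
Balancing moments: F × 2.12 = 536.3, giving F = 536.3 / 2.12 = 253 N.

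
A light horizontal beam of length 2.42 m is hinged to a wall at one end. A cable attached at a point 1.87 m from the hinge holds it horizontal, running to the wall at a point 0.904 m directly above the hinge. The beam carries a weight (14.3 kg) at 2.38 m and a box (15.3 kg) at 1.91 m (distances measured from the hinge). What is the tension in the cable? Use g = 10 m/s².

T ≈ 777 N

Take moments about the hinge.
Weight: 14.3 × 10 = 143 N down at 2.38 m → arm 2.38 m, τ = 143 × 2.38 = 340.3 N·m clockwise.
Box: 15.3 × 10 = 153 N down at 1.91 m → arm 1.91 m, τ = 153 × 1.91 = 292.2 N·m clockwise.
Total clockwise load moment = 632.5 N·m.
The cable tension T acts at 1.87 m; only its component perpendicular to the beam, T sinθ, produces torque. sinθ = h/√(h²+d²) = 0.904/√(0.904²+1.87²) = 0.4352.
For rotational equilibrium, T × 1.87 × 0.4352 = 632.5, so T = 632.5 / 0.8138 = 777 N.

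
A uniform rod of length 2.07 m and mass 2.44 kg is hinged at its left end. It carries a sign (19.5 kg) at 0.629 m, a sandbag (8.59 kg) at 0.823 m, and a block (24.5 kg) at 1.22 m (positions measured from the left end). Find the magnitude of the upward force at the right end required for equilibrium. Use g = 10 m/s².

Sum moments about the left end (the unknown pivot reaction has zero arm there).
Beam weight: 2.44 × 10 = 24.4 N down at 1.035 m → arm 1.035 m, τ = 24.4 × 1.035 = 25.25 N·m clockwise.
Sign: 19.5 × 10 = 195 N down at 0.629 m → arm 0.629 m, τ = 195 × 0.629 = 122.7 N·m clockwise.
Sandbag: 8.59 × 10 = 85.9 N down at 0.823 m → arm 0.823 m, τ = 85.9 × 0.823 = 70.7 N·m clockwise.
Block: 24.5 × 10 = 245 N down at 1.22 m → arm 1.22 m, τ = 245 × 1.22 = 298.9 N·m clockwise.
Net moment of the loads = 517.5 N·m clockwise.
The upward force F acts at the right end, arm 2.07 m, giving F × 2.07 counterclockwise.
For rotational equilibrium, F × 2.07 = 517.5, so F = 517.5 / 2.07 = 250 N.

F ≈ 250 N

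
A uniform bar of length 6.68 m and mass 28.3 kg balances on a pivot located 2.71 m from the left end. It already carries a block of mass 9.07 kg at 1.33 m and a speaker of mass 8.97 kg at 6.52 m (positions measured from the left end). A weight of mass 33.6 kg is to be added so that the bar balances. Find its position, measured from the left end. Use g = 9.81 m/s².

x ≈ 1.53 m from the left end

About the pivot (at 2.71 m from the left end):
Beam weight: 28.3 × 9.81 = 277.6 N down at 3.34 m → arm 0.63 m, τ = 277.6 × 0.63 = 174.9 N·m clockwise.
Block: 9.07 × 9.81 = 88.98 N down at 1.33 m → arm 1.38 m, τ = 88.98 × 1.38 = 122.8 N·m counterclockwise.
Speaker: 8.97 × 9.81 = 88 N down at 6.52 m → arm 3.81 m, τ = 88 × 3.81 = 335.3 N·m clockwise.
Net moment of existing loads = 387.4 N·m clockwise.
The weight weighs 33.6 × 9.81 = 329.6 N and must supply an equal counterclockwise moment, so its lever arm about the pivot is 387.4 / 329.6 = 1.18 m.
That puts it at 2.71 − 1.18 = 1.53 m from the left end.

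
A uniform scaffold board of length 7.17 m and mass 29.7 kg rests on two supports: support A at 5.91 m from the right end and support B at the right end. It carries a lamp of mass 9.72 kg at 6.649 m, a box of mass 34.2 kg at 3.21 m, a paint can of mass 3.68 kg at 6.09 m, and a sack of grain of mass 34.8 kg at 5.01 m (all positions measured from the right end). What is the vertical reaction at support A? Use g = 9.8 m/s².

R_A ≈ 792 N

Take moments about support B.
Beam weight: 29.7 × 9.8 = 291.1 N down at 3.585 m → arm 3.585 m, τ = 291.1 × 3.585 = 1044 N·m counterclockwise.
Lamp: 9.72 × 9.8 = 95.26 N down at 6.649 m → arm 6.649 m, τ = 95.26 × 6.649 = 633.4 N·m counterclockwise.
Box: 34.2 × 9.8 = 335.2 N down at 3.21 m → arm 3.21 m, τ = 335.2 × 3.21 = 1076 N·m counterclockwise.
Paint can: 3.68 × 9.8 = 36.06 N down at 6.09 m → arm 6.09 m, τ = 36.06 × 6.09 = 219.6 N·m counterclockwise.
Sack of grain: 34.8 × 9.8 = 341 N down at 5.01 m → arm 5.01 m, τ = 341 × 5.01 = 1708 N·m counterclockwise.
Net load moment about support B = 4681 N·m counterclockwise.
Reaction R at support A is upward at 5.91 m, arm 5.91 m → moment R × 5.91 clockwise.
Setting net torque to zero: R × 5.91 = 4681 → R = 792 N.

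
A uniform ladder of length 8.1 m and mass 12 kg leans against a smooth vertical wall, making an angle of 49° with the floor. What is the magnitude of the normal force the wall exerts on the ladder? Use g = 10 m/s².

N_wall ≈ 52.2 N

Taking torques about the foot of the ladder:
Ladder weight 12×10 = 120 N acts at 4.05 m along the ladder; its horizontal arm is 4.05·cos49° = 2.657 m → τ = 318.8 N·m clockwise.
Wall normal N acts horizontally at the top; its moment arm is the height L sinθ = 8.1·sin49° = 6.113 m, counterclockwise.
Στ = 0 ⇒ N × 6.113 = 318.8 ⇒ N = 52.2 N.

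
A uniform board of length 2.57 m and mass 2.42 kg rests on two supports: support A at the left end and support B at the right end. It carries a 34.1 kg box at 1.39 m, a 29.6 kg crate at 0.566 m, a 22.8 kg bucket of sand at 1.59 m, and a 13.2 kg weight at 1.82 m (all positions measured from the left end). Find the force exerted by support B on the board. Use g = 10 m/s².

Sum moments about support A (its reaction then has zero moment arm).
Beam weight: 2.42 × 10 = 24.2 N down at 1.285 m → arm 1.285 m, τ = 24.2 × 1.285 = 31.1 N·m clockwise.
Box: 34.1 × 10 = 341 N down at 1.39 m → arm 1.39 m, τ = 341 × 1.39 = 474 N·m clockwise.
Crate: 29.6 × 10 = 296 N down at 0.566 m → arm 0.566 m, τ = 296 × 0.566 = 167.5 N·m clockwise.
Bucket of sand: 22.8 × 10 = 228 N down at 1.59 m → arm 1.59 m, τ = 228 × 1.59 = 362.5 N·m clockwise.
Weight: 13.2 × 10 = 132 N down at 1.82 m → arm 1.82 m, τ = 132 × 1.82 = 240.2 N·m clockwise.
Net load moment about support A = 1275 N·m clockwise.
Reaction R at support B is upward at 2.57 m, arm 2.57 m → moment R × 2.57 counterclockwise.
Setting net torque to zero: R × 2.57 = 1275 → R = 496 N.

R_B ≈ 496 N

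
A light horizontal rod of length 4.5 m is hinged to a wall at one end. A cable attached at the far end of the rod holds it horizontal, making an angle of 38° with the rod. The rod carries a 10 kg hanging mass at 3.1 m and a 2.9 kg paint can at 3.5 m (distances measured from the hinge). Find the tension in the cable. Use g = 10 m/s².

T ≈ 149 N

About the hinge:
Hanging mass: 10 × 10 = 100 N down at 3.1 m → arm 3.1 m, τ = 100 × 3.1 = 310 N·m clockwise.
Paint can: 2.9 × 10 = 29 N down at 3.5 m → arm 3.5 m, τ = 29 × 3.5 = 101.5 N·m clockwise.
Total clockwise load moment = 411.5 N·m.
The cable tension T acts at 4.5 m; only its component perpendicular to the rod, T sinθ, produces torque. sin 38° = 0.6157.
Στ = 0 ⇒ T × 4.5 × 0.6157 = 411.5 ⇒ T = 411.5 / 2.771 = 149 N.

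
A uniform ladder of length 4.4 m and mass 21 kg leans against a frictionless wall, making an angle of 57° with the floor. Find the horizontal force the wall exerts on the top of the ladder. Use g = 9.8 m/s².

N_wall ≈ 66.8 N

Take moments about the foot of the ladder.
Ladder weight 21×9.8 = 205.8 N acts at 2.2 m along the ladder; its horizontal arm is 2.2·cos57° = 1.198 m → τ = 246.5 N·m clockwise.
Wall normal N acts horizontally at the top; its moment arm is the height L sinθ = 4.4·sin57° = 3.69 m, counterclockwise.
Setting net torque to zero: N × 3.69 = 246.5 → N = 66.8 N.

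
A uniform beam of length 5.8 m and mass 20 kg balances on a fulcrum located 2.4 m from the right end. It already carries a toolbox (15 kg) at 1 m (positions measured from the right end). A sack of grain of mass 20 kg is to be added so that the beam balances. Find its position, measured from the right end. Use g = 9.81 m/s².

Sum moments about the fulcrum (at 2.4 m from the right end) (the support reaction has zero arm there).
Beam weight: 20 × 9.81 = 196.2 N down at 2.9 m → arm 0.5 m, τ = 196.2 × 0.5 = 98.1 N·m counterclockwise.
Toolbox: 15 × 9.81 = 147.2 N down at 1 m → arm 1.4 m, τ = 147.2 × 1.4 = 206.1 N·m clockwise.
Net moment of existing loads = 108 N·m clockwise.
The sack of grain weighs 20 × 9.81 = 196.2 N and must supply an equal counterclockwise moment, so its lever arm about the fulcrum is 108 / 196.2 = 0.55 m.
That puts it at 2.4 + 0.55 = 2.95 m from the right end.

x ≈ 2.95 m from the right end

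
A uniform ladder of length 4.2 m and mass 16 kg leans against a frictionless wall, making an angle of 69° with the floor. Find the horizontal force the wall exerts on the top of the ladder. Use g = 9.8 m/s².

N_wall ≈ 30.1 N

Sum moments about the foot of the ladder (the floor normal and friction both act there and drop out).
Ladder weight 16×9.8 = 156.8 N acts at 2.1 m along the ladder; its horizontal arm is 2.1·cos69° = 0.7526 m → τ = 118 N·m clockwise.
Wall normal N acts horizontally at the top; its moment arm is the height L sinθ = 4.2·sin69° = 3.921 m, counterclockwise.
Setting net torque to zero: N × 3.921 = 118 → N = 30.1 N.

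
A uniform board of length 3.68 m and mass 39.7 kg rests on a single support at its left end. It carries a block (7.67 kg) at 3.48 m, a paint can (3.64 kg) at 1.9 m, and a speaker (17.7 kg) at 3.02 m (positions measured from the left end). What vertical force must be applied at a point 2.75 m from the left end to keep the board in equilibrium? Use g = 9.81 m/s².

F ≈ 571 N

Choose the left end as the axis so the unknown pivot reaction has zero arm there.
Beam weight: 39.7 × 9.81 = 389.5 N down at 1.84 m → arm 1.84 m, τ = 389.5 × 1.84 = 716.7 N·m clockwise.
Block: 7.67 × 9.81 = 75.24 N down at 3.48 m → arm 3.48 m, τ = 75.24 × 3.48 = 261.8 N·m clockwise.
Paint can: 3.64 × 9.81 = 35.71 N down at 1.9 m → arm 1.9 m, τ = 35.71 × 1.9 = 67.85 N·m clockwise.
Speaker: 17.7 × 9.81 = 173.6 N down at 3.02 m → arm 3.02 m, τ = 173.6 × 3.02 = 524.3 N·m clockwise.
Net moment of the loads = 1571 N·m clockwise.
The upward force F acts at a point 2.75 m from the left end, arm 2.75 m, giving F × 2.75 counterclockwise.
For rotational equilibrium, F × 2.75 = 1571, so F = 1571 / 2.75 = 571 N.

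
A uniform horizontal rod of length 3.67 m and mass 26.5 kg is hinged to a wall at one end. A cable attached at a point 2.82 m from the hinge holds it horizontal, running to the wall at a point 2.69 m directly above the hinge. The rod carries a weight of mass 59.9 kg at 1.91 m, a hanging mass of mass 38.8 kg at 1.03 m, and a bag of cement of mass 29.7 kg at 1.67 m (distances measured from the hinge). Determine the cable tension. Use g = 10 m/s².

About the hinge:
Beam weight: 26.5 × 10 = 265 N down at 1.835 m → arm 1.835 m, τ = 265 × 1.835 = 486.3 N·m clockwise.
Weight: 59.9 × 10 = 599 N down at 1.91 m → arm 1.91 m, τ = 599 × 1.91 = 1144 N·m clockwise.
Hanging mass: 38.8 × 10 = 388 N down at 1.03 m → arm 1.03 m, τ = 388 × 1.03 = 399.6 N·m clockwise.
Bag of cement: 29.7 × 10 = 297 N down at 1.67 m → arm 1.67 m, τ = 297 × 1.67 = 496 N·m clockwise.
Total clockwise load moment = 2526 N·m.
The cable tension T acts at 2.82 m; only its component perpendicular to the rod, T sinθ, produces torque. sinθ = h/√(h²+d²) = 2.69/√(2.69²+2.82²) = 0.6902.
For rotational equilibrium, T × 2.82 × 0.6902 = 2526, so T = 2526 / 1.946 = 1300 N.

T ≈ 1300 N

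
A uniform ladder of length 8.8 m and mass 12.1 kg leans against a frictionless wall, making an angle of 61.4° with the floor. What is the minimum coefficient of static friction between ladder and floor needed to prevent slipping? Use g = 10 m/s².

μ_min ≈ 0.273

Sum moments about the foot of the ladder (the floor normal and friction both act there and drop out).
Ladder weight 12.1×10 = 121 N acts at 4.4 m along the ladder; its horizontal arm is 4.4·cos61.4° = 2.106 m → τ = 254.8 N·m clockwise.
Wall normal N acts horizontally at the top; its moment arm is the height L sinθ = 8.8·sin61.4° = 7.726 m, counterclockwise.
Στ = 0 ⇒ N × 7.726 = 254.8 ⇒ N = 32.98 N.
ΣFx = 0 ⇒ f = N_wall = 32.98 N. ΣFy = 0 ⇒ N_floor = 121 N.
μ_min = f / N_floor = 32.98 / 121 = 0.273.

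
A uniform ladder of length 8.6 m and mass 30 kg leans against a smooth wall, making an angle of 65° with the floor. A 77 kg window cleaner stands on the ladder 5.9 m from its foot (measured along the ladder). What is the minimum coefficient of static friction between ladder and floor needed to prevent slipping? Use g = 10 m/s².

μ_min ≈ 0.296

Choose the foot of the ladder as the axis so the floor normal and friction both act there and drop out.
Ladder weight 30×10 = 300 N acts at 4.3 m along the ladder; its horizontal arm is 4.3·cos65° = 1.817 m → τ = 545.1 N·m clockwise.
Window cleaner: 77×10 = 770 N at 5.9 m → arm 2.493 m → τ = 1920 N·m clockwise.
Wall normal N acts horizontally at the top; its moment arm is the height L sinθ = 8.6·sin65° = 7.794 m, counterclockwise.
For rotational equilibrium, N × 7.794 = 2465, so N = 316.3 N.
ΣFx = 0 ⇒ f = N_wall = 316.3 N. ΣFy = 0 ⇒ N_floor = 1070 N.
μ_min = f / N_floor = 316.3 / 1070 = 0.296.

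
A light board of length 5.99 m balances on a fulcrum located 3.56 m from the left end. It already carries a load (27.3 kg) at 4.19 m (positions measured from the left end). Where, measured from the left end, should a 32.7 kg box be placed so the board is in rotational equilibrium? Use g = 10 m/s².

x ≈ 3.03 m from the left end

Taking torques about the fulcrum (at 3.56 m from the left end):
Load: 27.3 × 10 = 273 N down at 4.19 m → arm 0.63 m, τ = 273 × 0.63 = 172 N·m clockwise.
Net moment of existing loads = 172 N·m clockwise.
The box weighs 32.7 × 10 = 327 N and must supply an equal counterclockwise moment, so its lever arm about the fulcrum is 172 / 327 = 0.526 m.
That puts it at 3.56 − 0.526 = 3.03 m from the left end.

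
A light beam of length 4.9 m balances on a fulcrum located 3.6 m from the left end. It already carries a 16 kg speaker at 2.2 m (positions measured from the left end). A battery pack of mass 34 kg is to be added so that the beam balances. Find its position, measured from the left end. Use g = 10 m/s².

Taking torques about the fulcrum (at 3.6 m from the left end):
Speaker: 16 × 10 = 160 N down at 2.2 m → arm 1.4 m, τ = 160 × 1.4 = 224 N·m counterclockwise.
Net moment of existing loads = 224 N·m counterclockwise.
The battery pack weighs 34 × 10 = 340 N and must supply an equal clockwise moment, so its lever arm about the fulcrum is 224 / 340 = 0.659 m.
That puts it at 3.6 + 0.659 = 4.26 m from the left end.

x ≈ 4.26 m from the left end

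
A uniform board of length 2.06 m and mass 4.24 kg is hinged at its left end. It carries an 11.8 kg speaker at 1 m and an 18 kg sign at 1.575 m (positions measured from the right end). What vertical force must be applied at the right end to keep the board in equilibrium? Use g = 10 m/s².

Choose the left end as the axis so the unknown pivot reaction has zero arm there.
Beam weight: 4.24 × 10 = 42.4 N down at 1.03 m → arm 1.03 m, τ = 42.4 × 1.03 = 43.67 N·m clockwise.
Speaker: 11.8 × 10 = 118 N down at 1 m → arm 1.06 m, τ = 118 × 1.06 = 125.1 N·m clockwise.
Sign: 18 × 10 = 180 N down at 1.575 m → arm 0.485 m, τ = 180 × 0.485 = 87.3 N·m clockwise.
Net moment of the loads = 256.1 N·m clockwise.
The upward force F acts at the right end, arm 2.06 m, giving F × 2.06 counterclockwise.
Setting net torque to zero: F × 2.06 = 256.1 → F = 256.1 / 2.06 = 124 N.

F ≈ 124 N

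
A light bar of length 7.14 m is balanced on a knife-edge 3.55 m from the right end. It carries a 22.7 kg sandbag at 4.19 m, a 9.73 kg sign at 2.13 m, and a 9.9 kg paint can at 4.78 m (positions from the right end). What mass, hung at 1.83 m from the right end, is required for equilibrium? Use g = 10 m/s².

Choose the knife-edge (at 3.55 m from the right end) as the axis so the support reaction has zero arm there.
Sandbag: 22.7 × 10 = 227 N down at 4.19 m → arm 0.64 m, τ = 227 × 0.64 = 145.3 N·m counterclockwise.
Sign: 9.73 × 10 = 97.3 N down at 2.13 m → arm 1.42 m, τ = 97.3 × 1.42 = 138.2 N·m clockwise.
Paint can: 9.9 × 10 = 99 N down at 4.78 m → arm 1.23 m, τ = 99 × 1.23 = 121.8 N·m counterclockwise.
Net moment of known loads = 128.9 N·m counterclockwise.
An unknown mass m at 1.83 m has arm 1.72 m; its moment is m·g·1.72 clockwise.
Στ = 0 ⇒ m × 10 × 1.72 = 128.9 ⇒ m = 128.9 / (10 × 1.72) = 7.49 kg.

m ≈ 7.49 kg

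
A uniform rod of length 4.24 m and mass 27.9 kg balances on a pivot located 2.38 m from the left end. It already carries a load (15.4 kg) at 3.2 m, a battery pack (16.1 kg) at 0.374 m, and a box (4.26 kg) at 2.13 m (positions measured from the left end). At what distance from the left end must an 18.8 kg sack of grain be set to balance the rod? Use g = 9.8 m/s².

Take moments about the pivot (at 2.38 m from the left end).
Beam weight: 27.9 × 9.8 = 273.4 N down at 2.12 m → arm 0.26 m, τ = 273.4 × 0.26 = 71.08 N·m counterclockwise.
Load: 15.4 × 9.8 = 150.9 N down at 3.2 m → arm 0.82 m, τ = 150.9 × 0.82 = 123.7 N·m clockwise.
Battery pack: 16.1 × 9.8 = 157.8 N down at 0.374 m → arm 2.006 m, τ = 157.8 × 2.006 = 316.5 N·m counterclockwise.
Box: 4.26 × 9.8 = 41.75 N down at 2.13 m → arm 0.25 m, τ = 41.75 × 0.25 = 10.44 N·m counterclockwise.
Net moment of existing loads = 274.3 N·m counterclockwise.
The sack of grain weighs 18.8 × 9.8 = 184.2 N and must supply an equal clockwise moment, so its lever arm about the pivot is 274.3 / 184.2 = 1.49 m.
That puts it at 2.38 + 1.49 = 3.87 m from the left end.

x ≈ 3.87 m from the left end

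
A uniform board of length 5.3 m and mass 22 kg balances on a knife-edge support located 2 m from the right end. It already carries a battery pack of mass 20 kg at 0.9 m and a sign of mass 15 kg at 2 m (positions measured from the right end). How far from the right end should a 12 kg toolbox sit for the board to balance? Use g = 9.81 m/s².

Choose the knife-edge support (at 2 m from the right end) as the axis so the support reaction has zero arm there.
Beam weight: 22 × 9.81 = 215.8 N down at 2.65 m → arm 0.65 m, τ = 215.8 × 0.65 = 140.3 N·m counterclockwise.
Battery pack: 20 × 9.81 = 196.2 N down at 0.9 m → arm 1.1 m, τ = 196.2 × 1.1 = 215.8 N·m clockwise.
Sign: acts at the knife-edge support, moment arm 0 → no torque.
Net moment of existing loads = 75.5 N·m clockwise.
The toolbox weighs 12 × 9.81 = 117.7 N and must supply an equal counterclockwise moment, so its lever arm about the knife-edge support is 75.5 / 117.7 = 0.641 m.
That puts it at 2 + 0.641 = 2.64 m from the right end.

x ≈ 2.64 m from the right end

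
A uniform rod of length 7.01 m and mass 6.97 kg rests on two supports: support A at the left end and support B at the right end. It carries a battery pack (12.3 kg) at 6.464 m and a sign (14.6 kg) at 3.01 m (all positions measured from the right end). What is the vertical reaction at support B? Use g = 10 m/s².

R_B ≈ 128 N

About support A:
Beam weight: 6.97 × 10 = 69.7 N down at 3.505 m → arm 3.505 m, τ = 69.7 × 3.505 = 244.3 N·m clockwise.
Battery pack: 12.3 × 10 = 123 N down at 6.464 m → arm 0.546 m, τ = 123 × 0.546 = 67.16 N·m clockwise.
Sign: 14.6 × 10 = 146 N down at 3.01 m → arm 4 m, τ = 146 × 4 = 584 N·m clockwise.
Net load moment about support A = 895.5 N·m clockwise.
Reaction R at support B is upward at 0 m, arm 7.01 m → moment R × 7.01 counterclockwise.
Setting net torque to zero: R × 7.01 = 895.5 → R = 128 N.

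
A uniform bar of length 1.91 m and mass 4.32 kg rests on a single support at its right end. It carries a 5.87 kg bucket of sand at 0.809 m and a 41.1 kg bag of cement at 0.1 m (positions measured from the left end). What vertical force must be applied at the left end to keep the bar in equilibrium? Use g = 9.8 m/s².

F ≈ 436 N

About the right end:
Beam weight: 4.32 × 9.8 = 42.34 N down at 0.955 m → arm 0.955 m, τ = 42.34 × 0.955 = 40.43 N·m counterclockwise.
Bucket of sand: 5.87 × 9.8 = 57.53 N down at 0.809 m → arm 1.101 m, τ = 57.53 × 1.101 = 63.34 N·m counterclockwise.
Bag of cement: 41.1 × 9.8 = 402.8 N down at 0.1 m → arm 1.81 m, τ = 402.8 × 1.81 = 729.1 N·m counterclockwise.
Net moment of the loads = 832.9 N·m counterclockwise.
The upward force F acts at the left end, arm 1.91 m, giving F × 1.91 clockwise.
Balancing moments: F × 1.91 = 832.9, giving F = 832.9 / 1.91 = 436 N.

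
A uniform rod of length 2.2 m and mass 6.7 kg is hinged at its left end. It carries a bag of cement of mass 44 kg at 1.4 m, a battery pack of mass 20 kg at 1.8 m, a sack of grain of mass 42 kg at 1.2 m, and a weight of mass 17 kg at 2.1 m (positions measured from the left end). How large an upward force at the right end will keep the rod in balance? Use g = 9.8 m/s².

F ≈ 851 N

Choose the left end as the axis so the unknown pivot reaction has zero arm there.
Beam weight: 6.7 × 9.8 = 65.66 N down at 1.1 m → arm 1.1 m, τ = 65.66 × 1.1 = 72.23 N·m clockwise.
Bag of cement: 44 × 9.8 = 431.2 N down at 1.4 m → arm 1.4 m, τ = 431.2 × 1.4 = 603.7 N·m clockwise.
Battery pack: 20 × 9.8 = 196 N down at 1.8 m → arm 1.8 m, τ = 196 × 1.8 = 352.8 N·m clockwise.
Sack of grain: 42 × 9.8 = 411.6 N down at 1.2 m → arm 1.2 m, τ = 411.6 × 1.2 = 493.9 N·m clockwise.
Weight: 17 × 9.8 = 166.6 N down at 2.1 m → arm 2.1 m, τ = 166.6 × 2.1 = 349.9 N·m clockwise.
Net moment of the loads = 1873 N·m clockwise.
The upward force F acts at the right end, arm 2.2 m, giving F × 2.2 counterclockwise.
Balancing moments: F × 2.2 = 1873, giving F = 1873 / 2.2 = 851 N.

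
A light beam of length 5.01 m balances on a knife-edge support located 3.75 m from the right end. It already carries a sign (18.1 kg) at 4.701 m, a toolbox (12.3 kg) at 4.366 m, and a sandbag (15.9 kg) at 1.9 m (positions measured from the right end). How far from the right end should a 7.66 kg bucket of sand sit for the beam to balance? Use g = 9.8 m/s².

Taking torques about the knife-edge support (at 3.75 m from the right end):
Sign: 18.1 × 9.8 = 177.4 N down at 4.701 m → arm 0.951 m, τ = 177.4 × 0.951 = 168.7 N·m counterclockwise.
Toolbox: 12.3 × 9.8 = 120.5 N down at 4.366 m → arm 0.616 m, τ = 120.5 × 0.616 = 74.23 N·m counterclockwise.
Sandbag: 15.9 × 9.8 = 155.8 N down at 1.9 m → arm 1.85 m, τ = 155.8 × 1.85 = 288.2 N·m clockwise.
Net moment of existing loads = 45.27 N·m clockwise.
The bucket of sand weighs 7.66 × 9.8 = 75.07 N and must supply an equal counterclockwise moment, so its lever arm about the knife-edge support is 45.27 / 75.07 = 0.603 m.
That puts it at 3.75 + 0.603 = 4.35 m from the right end.

x ≈ 4.35 m from the right end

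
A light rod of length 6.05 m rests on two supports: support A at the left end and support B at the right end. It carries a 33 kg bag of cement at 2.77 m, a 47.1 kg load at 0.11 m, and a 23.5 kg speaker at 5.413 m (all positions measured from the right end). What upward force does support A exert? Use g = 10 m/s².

Sum moments about support B (its reaction then has zero moment arm).
Bag of cement: 33 × 10 = 330 N down at 2.77 m → arm 2.77 m, τ = 330 × 2.77 = 914.1 N·m counterclockwise.
Load: 47.1 × 10 = 471 N down at 0.11 m → arm 0.11 m, τ = 471 × 0.11 = 51.81 N·m counterclockwise.
Speaker: 23.5 × 10 = 235 N down at 5.413 m → arm 5.413 m, τ = 235 × 5.413 = 1272 N·m counterclockwise.
Net load moment about support B = 2238 N·m counterclockwise.
Reaction R at support A is upward at 6.05 m, arm 6.05 m → moment R × 6.05 clockwise.
Setting net torque to zero: R × 6.05 = 2238 → R = 370 N.

R_A ≈ 370 N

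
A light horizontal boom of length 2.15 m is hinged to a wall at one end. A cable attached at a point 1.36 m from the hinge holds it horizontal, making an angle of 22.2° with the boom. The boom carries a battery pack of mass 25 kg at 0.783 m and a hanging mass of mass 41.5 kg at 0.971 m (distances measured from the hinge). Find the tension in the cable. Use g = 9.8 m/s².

T ≈ 1140 N

Sum moments about the hinge (the unknown hinge reaction has zero arm there).
Battery pack: 25 × 9.8 = 245 N down at 0.783 m → arm 0.783 m, τ = 245 × 0.783 = 191.8 N·m clockwise.
Hanging mass: 41.5 × 9.8 = 406.7 N down at 0.971 m → arm 0.971 m, τ = 406.7 × 0.971 = 394.9 N·m clockwise.
Total clockwise load moment = 586.7 N·m.
The cable tension T acts at 1.36 m; only its component perpendicular to the boom, T sinθ, produces torque. sin 22.2° = 0.3778.
Balancing moments: T × 1.36 × 0.3778 = 586.7, giving T = 586.7 / 0.5138 = 1140 N.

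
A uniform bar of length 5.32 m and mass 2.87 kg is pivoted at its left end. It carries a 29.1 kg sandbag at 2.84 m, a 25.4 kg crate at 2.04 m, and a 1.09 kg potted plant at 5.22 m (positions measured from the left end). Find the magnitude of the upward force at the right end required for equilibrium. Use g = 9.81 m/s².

Choose the left end as the axis so the unknown pivot reaction has zero arm there.
Beam weight: 2.87 × 9.81 = 28.15 N down at 2.66 m → arm 2.66 m, τ = 28.15 × 2.66 = 74.88 N·m clockwise.
Sandbag: 29.1 × 9.81 = 285.5 N down at 2.84 m → arm 2.84 m, τ = 285.5 × 2.84 = 810.8 N·m clockwise.
Crate: 25.4 × 9.81 = 249.2 N down at 2.04 m → arm 2.04 m, τ = 249.2 × 2.04 = 508.4 N·m clockwise.
Potted plant: 1.09 × 9.81 = 10.69 N down at 5.22 m → arm 5.22 m, τ = 10.69 × 5.22 = 55.8 N·m clockwise.
Net moment of the loads = 1450 N·m clockwise.
The upward force F acts at the right end, arm 5.32 m, giving F × 5.32 counterclockwise.
Balancing moments: F × 5.32 = 1450, giving F = 1450 / 5.32 = 273 N.

F ≈ 273 N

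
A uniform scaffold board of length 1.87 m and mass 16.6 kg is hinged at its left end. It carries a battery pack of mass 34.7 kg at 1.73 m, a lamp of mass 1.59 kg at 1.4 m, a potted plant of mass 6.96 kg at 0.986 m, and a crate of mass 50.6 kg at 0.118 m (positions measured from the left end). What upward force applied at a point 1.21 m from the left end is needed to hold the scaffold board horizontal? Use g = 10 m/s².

F ≈ 749 N

About the left end:
Beam weight: 16.6 × 10 = 166 N down at 0.935 m → arm 0.935 m, τ = 166 × 0.935 = 155.2 N·m clockwise.
Battery pack: 34.7 × 10 = 347 N down at 1.73 m → arm 1.73 m, τ = 347 × 1.73 = 600.3 N·m clockwise.
Lamp: 1.59 × 10 = 15.9 N down at 1.4 m → arm 1.4 m, τ = 15.9 × 1.4 = 22.26 N·m clockwise.
Potted plant: 6.96 × 10 = 69.6 N down at 0.986 m → arm 0.986 m, τ = 69.6 × 0.986 = 68.63 N·m clockwise.
Crate: 50.6 × 10 = 506 N down at 0.118 m → arm 0.118 m, τ = 506 × 0.118 = 59.71 N·m clockwise.
Net moment of the loads = 906.1 N·m clockwise.
The upward force F acts at a point 1.21 m from the left end, arm 1.21 m, giving F × 1.21 counterclockwise.
Balancing moments: F × 1.21 = 906.1, giving F = 906.1 / 1.21 = 749 N.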